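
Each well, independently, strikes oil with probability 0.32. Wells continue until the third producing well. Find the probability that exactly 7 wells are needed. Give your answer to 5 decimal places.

0.10509

Y = trial on which the third success occurs; negative binomial, r=3, p=0.32.
P(Y=7) = C(6,2) · p^3 · (1−p)^4
= 15 · 0.032768 · 0.21381 = 0.1050937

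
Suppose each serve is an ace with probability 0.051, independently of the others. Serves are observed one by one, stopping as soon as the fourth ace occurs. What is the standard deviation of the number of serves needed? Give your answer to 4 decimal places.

38.2026

Y = total serves until the fourth success; negative binomial with r=4, p=0.051.
SD(Y) = √[r(1−p)/p²] = √(1459.438677) = 38.202600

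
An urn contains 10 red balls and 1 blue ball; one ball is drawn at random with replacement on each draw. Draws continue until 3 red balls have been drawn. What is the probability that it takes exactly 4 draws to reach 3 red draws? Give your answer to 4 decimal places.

0.2049

Y = trial on which the third success occurs; negative binomial, r=3, p=0.909091.
P(Y=4) = C(3,2) · p^3 · (1−p)^1
= 3 · 0.75131 · 0.090909 = 0.204904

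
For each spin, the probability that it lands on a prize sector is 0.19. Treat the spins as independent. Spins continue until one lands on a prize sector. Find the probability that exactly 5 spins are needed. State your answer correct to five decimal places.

Geometric (trials to first success), p = 0.19.
P(Y = 5) = (1−p)^4 · p = 0.43047 · 0.19 = 0.0817888

0.08179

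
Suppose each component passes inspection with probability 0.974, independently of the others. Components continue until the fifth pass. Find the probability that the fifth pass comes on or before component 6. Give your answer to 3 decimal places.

0.991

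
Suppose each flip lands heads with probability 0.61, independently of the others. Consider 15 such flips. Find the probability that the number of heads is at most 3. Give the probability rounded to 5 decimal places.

X ~ Binomial(15, 0.61); P(X ≤ 3) = Σ C(15,k) p^k (1−p)^(15−k) over k:
  k=0: C(15,0)·0.61^0·0.39^15 = 0.0000007
  k=1: C(15,1)·0.61^1·0.39^14 = 0.0000172
  k=2: C(15,2)·0.61^2·0.39^13 = 0.0001887
  k=3: C(15,3)·0.61^3·0.39^12 = 0.0012787
Total = 0.0014854

0.00149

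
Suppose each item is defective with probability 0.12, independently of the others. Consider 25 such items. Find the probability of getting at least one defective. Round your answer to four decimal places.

0.9591

P(at least one) = 1 − P(none) = 1 − (1 − 0.12)^25
= 1 − 0.040932 = 0.959068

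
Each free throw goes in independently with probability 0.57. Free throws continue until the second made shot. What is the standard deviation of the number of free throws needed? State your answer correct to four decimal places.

1.6270

Y = total free throws until the second success; negative binomial with r=2, p=0.57.
SD(Y) = √[r(1−p)/p²] = √(2.646968) = 1.626951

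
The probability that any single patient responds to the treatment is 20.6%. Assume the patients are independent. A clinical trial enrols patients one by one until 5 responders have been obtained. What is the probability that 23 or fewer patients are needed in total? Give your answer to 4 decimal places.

0.5281

Finishing within 23 patients ⇔ at least 5 successes in the first 23. With X ~ Binomial(23, 0.206), P(Y ≤ 23) = 1 − P(X ≤ 4).
  k=0: C(23,0)·0.206^0·0.794^23 = 0.004964
  k=1: C(23,1)·0.206^1·0.794^22 = 0.029624
  k=2: C(23,2)·0.206^2·0.794^21 = 0.084545
  k=3: C(23,3)·0.206^3·0.794^20 = 0.153543
  k=4: C(23,4)·0.206^4·0.794^19 = 0.199181
1 − 0.471857 = 0.528143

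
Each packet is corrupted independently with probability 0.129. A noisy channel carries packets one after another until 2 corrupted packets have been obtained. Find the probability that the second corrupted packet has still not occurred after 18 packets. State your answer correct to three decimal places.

0.305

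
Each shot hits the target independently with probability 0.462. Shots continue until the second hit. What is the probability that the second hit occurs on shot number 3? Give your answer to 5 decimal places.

Y = trial on which the second success occurs; negative binomial, r=2, p=0.462.
P(Y=3) = C(2,1) · p^2 · (1−p)^1
= 2 · 0.21344 · 0.538 = 0.2296657

0.22967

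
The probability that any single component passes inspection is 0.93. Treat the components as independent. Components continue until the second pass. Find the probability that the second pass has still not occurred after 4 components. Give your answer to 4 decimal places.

Needing more than 4 components ⇔ fewer than 2 successes in the first 4. With X ~ Binomial(4, 0.93), P(Y > 4) = P(X ≤ 1).
  k=0: C(4,0)·0.93^0·0.07^4 = 0.000024
  k=1: C(4,1)·0.93^1·0.07^3 = 0.001276
P(X ≤ 1) = 0.001300

0.0013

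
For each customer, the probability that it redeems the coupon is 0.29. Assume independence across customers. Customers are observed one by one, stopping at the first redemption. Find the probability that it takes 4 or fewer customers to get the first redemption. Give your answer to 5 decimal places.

Y = number of customers to the first success; geometric, p = 0.29.
P(Y ≤ 4) = 1 − (1−p)^4 = 1 − 0.2541168 = 0.7458832

0.74588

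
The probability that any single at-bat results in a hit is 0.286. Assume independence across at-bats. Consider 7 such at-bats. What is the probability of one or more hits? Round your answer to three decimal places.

P(at least one) = 1 − P(none) = 1 − (1 − 0.286)^7
= 1 − 0.09460 = 0.90540

0.905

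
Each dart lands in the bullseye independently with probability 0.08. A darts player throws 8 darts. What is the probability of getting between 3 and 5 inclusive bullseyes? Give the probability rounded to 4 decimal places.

0.0211

X ~ Binomial(8, 0.08); P(3 ≤ X ≤ 5) = Σ C(8,k) p^k (1−p)^(8−k) over k:
  k=3: C(8,3)·0.08^3·0.92^5 = 0.018897
  k=4: C(8,4)·0.08^4·0.92^4 = 0.002054
  k=5: C(8,5)·0.08^5·0.92^3 = 0.000143
Total = 0.021094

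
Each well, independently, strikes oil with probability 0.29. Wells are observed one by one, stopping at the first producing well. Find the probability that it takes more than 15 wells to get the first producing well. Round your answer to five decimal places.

0.00587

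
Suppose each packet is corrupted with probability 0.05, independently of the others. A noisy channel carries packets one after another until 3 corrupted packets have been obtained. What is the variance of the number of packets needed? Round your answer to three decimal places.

Y = total packets until the third success; negative binomial with r=3, p=0.05.
Var(Y) = r(1−p)/p² = 3·0.95 / 0.05² = 1140.00000

1140.000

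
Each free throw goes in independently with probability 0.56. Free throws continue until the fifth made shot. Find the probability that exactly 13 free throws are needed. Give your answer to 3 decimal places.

Y = trial on which the fifth success occurs; negative binomial, r=5, p=0.56.
P(Y=13) = C(12,4) · p^5 · (1−p)^8
= 495 · 0.055073 · 0.0014048 = 0.03830

0.038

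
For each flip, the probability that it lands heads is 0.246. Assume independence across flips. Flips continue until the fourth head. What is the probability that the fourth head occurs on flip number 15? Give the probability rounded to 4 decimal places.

Y = trial on which the fourth success occurs; negative binomial, r=4, p=0.246.
P(Y=15) = C(14,3) · p^4 · (1−p)^11
= 364 · 0.0036622 · 0.04478 = 0.059693

0.0597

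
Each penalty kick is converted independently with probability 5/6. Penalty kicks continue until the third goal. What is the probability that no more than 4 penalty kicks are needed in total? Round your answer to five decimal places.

Finishing within 4 penalty kicks ⇔ at least 3 successes in the first 4. With X ~ Binomial(4, 0.833333), P(Y ≤ 4) = 1 − P(X ≤ 2).
  k=0: C(4,0)·0.833333^0·0.166667^4 = 0.0007716
  k=1: C(4,1)·0.833333^1·0.166667^3 = 0.0154321
  k=2: C(4,2)·0.833333^2·0.166667^2 = 0.1157407
1 − 0.1319444 = 0.8680556

0.86806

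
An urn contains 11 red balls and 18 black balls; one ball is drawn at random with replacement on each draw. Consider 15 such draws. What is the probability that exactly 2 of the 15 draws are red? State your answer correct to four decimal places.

0.0307

X ~ Binomial(n=15, p=0.379310).
P(X=2) = C(15,2) · p^2 · (1−p)^13
= 105 · 0.14388 · 0.0020294 = 0.030658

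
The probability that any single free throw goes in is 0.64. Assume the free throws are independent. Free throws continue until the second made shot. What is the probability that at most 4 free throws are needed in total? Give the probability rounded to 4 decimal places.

0.8638

Finishing within 4 free throws ⇔ at least 2 successes in the first 4. With X ~ Binomial(4, 0.64), P(Y ≤ 4) = 1 − P(X ≤ 1).
  k=0: C(4,0)·0.64^0·0.36^4 = 0.016796
  k=1: C(4,1)·0.64^1·0.36^3 = 0.119439
1 − 0.136236 = 0.863764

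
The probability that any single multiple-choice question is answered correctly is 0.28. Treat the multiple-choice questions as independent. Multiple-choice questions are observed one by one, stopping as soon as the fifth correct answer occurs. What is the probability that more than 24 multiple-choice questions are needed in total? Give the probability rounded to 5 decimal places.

0.15600

Needing more than 24 multiple-choice questions ⇔ fewer than 5 successes in the first 24. With X ~ Binomial(24, 0.28), P(Y > 24) = P(X ≤ 4).
  k=0: C(24,0)·0.28^0·0.72^24 = 0.0003767
  k=1: C(24,1)·0.28^1·0.72^23 = 0.0035157
  k=2: C(24,2)·0.28^2·0.72^22 = 0.0157232
  k=3: C(24,3)·0.28^3·0.72^21 = 0.0448401
  k=4: C(24,4)·0.28^4·0.72^20 = 0.0915486
P(X ≤ 4) = 0.1560044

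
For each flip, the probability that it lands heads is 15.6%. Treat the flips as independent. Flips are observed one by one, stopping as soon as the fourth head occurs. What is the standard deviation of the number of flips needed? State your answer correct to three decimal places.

11.778

Y = total flips until the fourth success; negative binomial with r=4, p=0.156.
SD(Y) = √[r(1−p)/p²] = √(138.72452) = 11.77814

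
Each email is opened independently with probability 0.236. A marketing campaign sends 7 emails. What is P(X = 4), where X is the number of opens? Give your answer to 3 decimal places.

0.048

X ~ Binomial(n=7, p=0.236).
P(X=4) = C(7,4) · p^4 · (1−p)^3
= 35 · 0.003102 · 0.44594 = 0.04842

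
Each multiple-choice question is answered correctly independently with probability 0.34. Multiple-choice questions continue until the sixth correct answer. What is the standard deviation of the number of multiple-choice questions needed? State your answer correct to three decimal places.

5.853

Y = total multiple-choice questions until the sixth success; negative binomial with r=6, p=0.34.
SD(Y) = √[r(1−p)/p²] = √(34.25606) = 5.85287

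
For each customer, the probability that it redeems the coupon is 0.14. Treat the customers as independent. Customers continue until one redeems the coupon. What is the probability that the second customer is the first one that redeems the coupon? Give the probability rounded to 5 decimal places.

Geometric (trials to first success), p = 0.14.
P(Y = 2) = (1−p)^1 · p = 0.86 · 0.14 = 0.1204000

0.12040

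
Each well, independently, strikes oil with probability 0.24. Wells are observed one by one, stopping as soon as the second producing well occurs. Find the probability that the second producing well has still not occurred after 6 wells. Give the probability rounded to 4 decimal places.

Needing more than 6 wells ⇔ fewer than 2 successes in the first 6. With X ~ Binomial(6, 0.24), P(Y > 6) = P(X ≤ 1).
  k=0: C(6,0)·0.24^0·0.76^6 = 0.192700
  k=1: C(6,1)·0.24^1·0.76^5 = 0.365116
P(X ≤ 1) = 0.557816

0.5578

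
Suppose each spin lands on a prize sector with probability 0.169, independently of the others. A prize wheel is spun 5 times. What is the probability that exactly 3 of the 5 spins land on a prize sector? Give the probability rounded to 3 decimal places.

0.033

X ~ Binomial(n=5, p=0.169).
P(X=3) = C(5,3) · p^3 · (1−p)^2
= 10 · 0.0048268 · 0.69056 = 0.03333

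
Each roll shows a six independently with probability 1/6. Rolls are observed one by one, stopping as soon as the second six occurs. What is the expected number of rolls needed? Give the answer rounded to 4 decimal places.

12.0000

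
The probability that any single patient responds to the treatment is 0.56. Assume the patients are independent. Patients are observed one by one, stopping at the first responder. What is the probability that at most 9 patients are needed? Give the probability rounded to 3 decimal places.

0.999

Y = number of patients to the first success; geometric, p = 0.56.
P(Y ≤ 9) = 1 − (1−p)^9 = 1 − 0.00062 = 0.99938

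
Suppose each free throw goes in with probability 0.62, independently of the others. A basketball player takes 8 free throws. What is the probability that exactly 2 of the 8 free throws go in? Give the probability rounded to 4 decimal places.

0.0324

X ~ Binomial(n=8, p=0.62).
P(X=2) = C(8,2) · p^2 · (1−p)^6
= 28 · 0.3844 · 0.0030109 = 0.032407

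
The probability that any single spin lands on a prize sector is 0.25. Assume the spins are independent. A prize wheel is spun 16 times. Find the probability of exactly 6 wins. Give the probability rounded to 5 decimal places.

X ~ Binomial(n=16, p=0.25).
P(X=6) = C(16,6) · p^6 · (1−p)^10
= 8008 · 0.00024414 · 0.056314 = 0.1100973

0.11010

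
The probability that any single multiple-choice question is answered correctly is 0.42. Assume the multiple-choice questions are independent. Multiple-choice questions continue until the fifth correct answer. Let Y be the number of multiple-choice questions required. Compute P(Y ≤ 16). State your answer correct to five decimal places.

Finishing within 16 multiple-choice questions ⇔ at least 5 successes in the first 16. With X ~ Binomial(16, 0.42), P(Y ≤ 16) = 1 − P(X ≤ 4).
  k=0: C(16,0)·0.42^0·0.58^16 = 0.0001640
  k=1: C(16,1)·0.42^1·0.58^15 = 0.0019002
  k=2: C(16,2)·0.42^2·0.58^14 = 0.0103198
  k=3: C(16,3)·0.42^3·0.58^13 = 0.0348738
  k=4: C(16,4)·0.42^4·0.58^12 = 0.0820738
1 − 0.1293316 = 0.8706684

0.87067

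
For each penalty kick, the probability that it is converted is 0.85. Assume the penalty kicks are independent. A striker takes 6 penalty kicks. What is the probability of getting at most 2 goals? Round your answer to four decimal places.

0.0059

X ~ Binomial(6, 0.85); P(X ≤ 2) = Σ C(6,k) p^k (1−p)^(6−k) over k:
  k=0: C(6,0)·0.85^0·0.15^6 = 0.000011
  k=1: C(6,1)·0.85^1·0.15^5 = 0.000387
  k=2: C(6,2)·0.85^2·0.15^4 = 0.005486
Total = 0.005885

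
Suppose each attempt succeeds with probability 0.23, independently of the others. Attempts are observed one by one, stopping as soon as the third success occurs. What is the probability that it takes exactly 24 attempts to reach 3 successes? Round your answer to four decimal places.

0.0127

Y = trial on which the third success occurs; negative binomial, r=3, p=0.23.
P(Y=24) = C(23,2) · p^3 · (1−p)^21
= 253 · 0.012167 · 0.0041334 = 0.012724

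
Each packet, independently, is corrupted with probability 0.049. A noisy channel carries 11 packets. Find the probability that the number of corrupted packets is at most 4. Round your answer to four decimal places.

X ~ Binomial(11, 0.049); P(X ≤ 4) = Σ C(11,k) p^k (1−p)^(11−k) over k:
  k=0: C(11,0)·0.049^0·0.951^11 = 0.575421
  k=1: C(11,1)·0.049^1·0.951^10 = 0.326132
  k=2: C(11,2)·0.049^2·0.951^9 = 0.084019
  k=3: C(11,3)·0.049^3·0.951^8 = 0.012987
  k=4: C(11,4)·0.049^4·0.951^7 = 0.001338
Total = 0.999898

0.9999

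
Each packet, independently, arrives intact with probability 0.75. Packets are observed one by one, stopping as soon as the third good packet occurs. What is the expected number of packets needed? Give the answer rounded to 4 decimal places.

Y = total packets until the third success; negative binomial with r=3, p=0.75.
E[Y] = r / p = 3 / 0.75 = 4.000000

4.0000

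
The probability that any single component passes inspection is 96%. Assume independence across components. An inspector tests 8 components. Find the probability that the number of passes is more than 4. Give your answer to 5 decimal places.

0.99984

X ~ Binomial(8, 0.96); P(X ≥ 5) = Σ C(8,k) p^k (1−p)^(8−k) over k:
  k=5: C(8,5)·0.96^5·0.04^3 = 0.0029223
  k=6: C(8,6)·0.96^6·0.04^2 = 0.0350675
  k=7: C(8,7)·0.96^7·0.04^1 = 0.2404632
  k=8: C(8,8)·0.96^8·0.04^0 = 0.7213896
Total = 0.9998426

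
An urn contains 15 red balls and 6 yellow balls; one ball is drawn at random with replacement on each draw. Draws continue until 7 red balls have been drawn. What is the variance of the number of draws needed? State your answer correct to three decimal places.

Y = total draws until the seventh success; negative binomial with r=7, p=0.714286.
Var(Y) = r(1−p)/p² = 7·0.285714 / 0.714286² = 3.92000

3.920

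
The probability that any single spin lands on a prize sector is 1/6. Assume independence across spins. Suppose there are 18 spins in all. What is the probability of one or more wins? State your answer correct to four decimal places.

0.9624

P(at least one) = 1 − P(none) = 1 − (1 − 0.166667)^18
= 1 − 0.037561 = 0.962439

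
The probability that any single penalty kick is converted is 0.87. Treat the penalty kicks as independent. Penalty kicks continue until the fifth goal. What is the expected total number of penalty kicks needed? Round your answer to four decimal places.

5.7471

Y = total penalty kicks until the fifth success; negative binomial with r=5, p=0.87.
E[Y] = r / p = 5 / 0.87 = 5.747126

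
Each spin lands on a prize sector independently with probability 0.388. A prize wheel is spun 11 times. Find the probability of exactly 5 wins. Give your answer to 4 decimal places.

0.2135

X ~ Binomial(n=11, p=0.388).
P(X=5) = C(11,5) · p^5 · (1−p)^6
= 462 · 0.0087934 · 0.052542 = 0.213456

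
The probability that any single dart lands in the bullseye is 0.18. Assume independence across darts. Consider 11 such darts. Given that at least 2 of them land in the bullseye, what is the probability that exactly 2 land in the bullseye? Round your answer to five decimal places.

0.48557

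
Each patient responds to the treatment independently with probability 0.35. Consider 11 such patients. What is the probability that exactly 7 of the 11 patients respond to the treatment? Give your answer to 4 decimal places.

X ~ Binomial(n=11, p=0.35).
P(X=7) = C(11,7) · p^7 · (1−p)^4
= 330 · 0.00064339 · 0.17851 = 0.037900

0.0379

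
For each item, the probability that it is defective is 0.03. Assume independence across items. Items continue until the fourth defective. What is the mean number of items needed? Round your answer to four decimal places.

Y = total items until the fourth success; negative binomial with r=4, p=0.03.
E[Y] = r / p = 4 / 0.03 = 133.333333

133.3333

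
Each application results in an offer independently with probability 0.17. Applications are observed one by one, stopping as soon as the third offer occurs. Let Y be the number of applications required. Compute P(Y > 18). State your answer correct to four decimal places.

Needing more than 18 applications ⇔ fewer than 3 successes in the first 18. With X ~ Binomial(18, 0.17), P(Y > 18) = P(X ≤ 2).
  k=0: C(18,0)·0.17^0·0.83^18 = 0.034947
  k=1: C(18,1)·0.17^1·0.83^17 = 0.128839
  k=2: C(18,2)·0.17^2·0.83^16 = 0.224305
P(X ≤ 2) = 0.388091

0.3881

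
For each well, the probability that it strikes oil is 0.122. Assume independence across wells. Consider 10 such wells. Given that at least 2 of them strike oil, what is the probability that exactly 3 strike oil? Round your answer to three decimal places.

X ~ Binomial(10, 0.122). Want P(X=3 | X≥2) = P(X=3) / P(X≥2).
P(X=3) = C(10,3)·0.122^3·0.878^7 = 0.08764
P(X≥2) = 1 − 0.27224 − 0.37828 = 0.34949
Ratio = 0.08764 / 0.34949 = 0.25078

0.251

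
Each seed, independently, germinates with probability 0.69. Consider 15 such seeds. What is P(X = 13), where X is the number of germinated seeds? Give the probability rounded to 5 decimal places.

X ~ Binomial(n=15, p=0.69).
P(X=13) = C(15,13) · p^13 · (1−p)^2
= 105 · 0.008036 · 0.0961 = 0.0810869

0.08109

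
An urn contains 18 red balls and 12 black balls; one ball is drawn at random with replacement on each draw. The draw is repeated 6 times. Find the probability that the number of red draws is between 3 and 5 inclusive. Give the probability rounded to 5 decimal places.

X ~ Binomial(6, 0.60); P(3 ≤ X ≤ 5) = Σ C(6,k) p^k (1−p)^(6−k) over k:
  k=3: C(6,3)·0.60^3·0.40^3 = 0.2764800
  k=4: C(6,4)·0.60^4·0.40^2 = 0.3110400
  k=5: C(6,5)·0.60^5·0.40^1 = 0.1866240
Total = 0.7741440

0.77414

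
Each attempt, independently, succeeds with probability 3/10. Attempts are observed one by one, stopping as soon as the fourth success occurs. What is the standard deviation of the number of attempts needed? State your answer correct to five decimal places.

Y = total attempts until the fourth success; negative binomial with r=4, p=0.30.
SD(Y) = √[r(1−p)/p²] = √(31.1111111) = 5.5777335

5.57773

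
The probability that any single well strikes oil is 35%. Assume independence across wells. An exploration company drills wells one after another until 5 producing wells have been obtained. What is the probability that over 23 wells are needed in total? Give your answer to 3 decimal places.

0.055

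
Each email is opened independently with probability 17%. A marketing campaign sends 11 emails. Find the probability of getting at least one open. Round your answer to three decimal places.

0.871

P(at least one) = 1 − P(none) = 1 − (1 − 0.17)^11
= 1 − 0.12878 = 0.87122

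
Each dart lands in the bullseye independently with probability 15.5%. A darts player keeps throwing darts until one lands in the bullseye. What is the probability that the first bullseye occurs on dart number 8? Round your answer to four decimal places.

Geometric (trials to first success), p = 0.155.
P(Y = 8) = (1−p)^7 · p = 0.30761 · 0.155 = 0.047679

0.0477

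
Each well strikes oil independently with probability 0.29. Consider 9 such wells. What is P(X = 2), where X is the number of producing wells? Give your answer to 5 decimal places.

0.27536

X ~ Binomial(n=9, p=0.29).
P(X=2) = C(9,2) · p^2 · (1−p)^7
= 36 · 0.0841 · 0.090951 = 0.2753639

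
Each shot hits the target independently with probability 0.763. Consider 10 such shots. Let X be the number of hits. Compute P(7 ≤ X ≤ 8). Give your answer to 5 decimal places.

X ~ Binomial(10, 0.763); P(7 ≤ X ≤ 8) = Σ C(10,k) p^k (1−p)^(10−k) over k:
  k=7: C(10,7)·0.763^7·0.237^3 = 0.2404906
  k=8: C(10,8)·0.763^8·0.237^2 = 0.2903391
Total = 0.5308297

0.53083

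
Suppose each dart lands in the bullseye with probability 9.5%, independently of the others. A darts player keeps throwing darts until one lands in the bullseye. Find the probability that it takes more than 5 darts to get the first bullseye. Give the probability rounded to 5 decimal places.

0.60708

Y = number of darts to the first success; geometric, p = 0.095.
P(Y > 5) = P(first 5 all fail) = (1−p)^5 = 0.6070758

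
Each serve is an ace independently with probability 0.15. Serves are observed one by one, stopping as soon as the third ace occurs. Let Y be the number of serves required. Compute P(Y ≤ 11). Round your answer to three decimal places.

Finishing within 11 serves ⇔ at least 3 successes in the first 11. With X ~ Binomial(11, 0.15), P(Y ≤ 11) = 1 − P(X ≤ 2).
  k=0: C(11,0)·0.15^0·0.85^11 = 0.16734
  k=1: C(11,1)·0.15^1·0.85^10 = 0.32484
  k=2: C(11,2)·0.15^2·0.85^9 = 0.28663
1 − 0.77881 = 0.22119

0.221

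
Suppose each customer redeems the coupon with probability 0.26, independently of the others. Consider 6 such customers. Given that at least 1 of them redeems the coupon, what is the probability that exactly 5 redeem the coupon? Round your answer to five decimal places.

0.00631

X ~ Binomial(6, 0.26). Want P(X=5 | X≥1) = P(X=5) / P(X≥1).
P(X=5) = C(6,5)·0.26^5·0.74^1 = 0.0052753
P(X≥1) = 1 − 0.1642065 = 0.8357935
Ratio = 0.0052753 / 0.8357935 = 0.0063118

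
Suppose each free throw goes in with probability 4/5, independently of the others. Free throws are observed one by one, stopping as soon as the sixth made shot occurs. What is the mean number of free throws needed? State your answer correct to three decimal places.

7.500

Y = total free throws until the sixth success; negative binomial with r=6, p=0.80.
E[Y] = r / p = 6 / 0.80 = 7.50000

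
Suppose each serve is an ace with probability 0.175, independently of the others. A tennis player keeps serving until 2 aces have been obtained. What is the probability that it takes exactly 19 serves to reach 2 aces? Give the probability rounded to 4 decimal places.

Y = trial on which the second success occurs; negative binomial, r=2, p=0.175.
P(Y=19) = C(18,1) · p^2 · (1−p)^17
= 18 · 0.030625 · 0.037994 = 0.020944

0.0209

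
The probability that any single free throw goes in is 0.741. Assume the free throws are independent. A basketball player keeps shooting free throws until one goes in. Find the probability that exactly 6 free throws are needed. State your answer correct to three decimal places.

0.001

Geometric (trials to first success), p = 0.741.
P(Y = 6) = (1−p)^5 · p = 0.0011655 · 0.741 = 0.00086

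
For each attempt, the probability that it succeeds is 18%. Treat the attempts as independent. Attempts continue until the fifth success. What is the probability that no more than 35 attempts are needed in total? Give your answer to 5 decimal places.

Finishing within 35 attempts ⇔ at least 5 successes in the first 35. With X ~ Binomial(35, 0.18), P(Y ≤ 35) = 1 − P(X ≤ 4).
  k=0: C(35,0)·0.18^0·0.82^35 = 0.0009627
  k=1: C(35,1)·0.18^1·0.82^34 = 0.0073962
  k=2: C(35,2)·0.18^2·0.82^33 = 0.0276006
  k=3: C(35,3)·0.18^3·0.82^32 = 0.0666454
  k=4: C(35,4)·0.18^4·0.82^31 = 0.1170359
1 − 0.2196409 = 0.7803591

0.78036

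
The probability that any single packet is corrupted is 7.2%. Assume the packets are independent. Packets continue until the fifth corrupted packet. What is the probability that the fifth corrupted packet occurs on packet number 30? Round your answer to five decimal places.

0.00710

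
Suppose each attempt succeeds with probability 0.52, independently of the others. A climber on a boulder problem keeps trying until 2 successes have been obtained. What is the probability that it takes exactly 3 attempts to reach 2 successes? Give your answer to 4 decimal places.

Y = trial on which the second success occurs; negative binomial, r=2, p=0.52.
P(Y=3) = C(2,1) · p^2 · (1−p)^1
= 2 · 0.2704 · 0.48 = 0.259584

0.2596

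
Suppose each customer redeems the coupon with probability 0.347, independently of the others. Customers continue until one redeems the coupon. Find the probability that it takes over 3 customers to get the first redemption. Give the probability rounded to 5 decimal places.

Y = number of customers to the first success; geometric, p = 0.347.
P(Y > 3) = P(first 3 all fail) = (1−p)^3 = 0.2784451

0.27845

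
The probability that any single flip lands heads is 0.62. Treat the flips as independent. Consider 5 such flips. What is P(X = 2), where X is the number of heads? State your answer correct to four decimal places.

X ~ Binomial(n=5, p=0.62).
P(X=2) = C(5,2) · p^2 · (1−p)^3
= 10 · 0.3844 · 0.054872 = 0.210928

0.2109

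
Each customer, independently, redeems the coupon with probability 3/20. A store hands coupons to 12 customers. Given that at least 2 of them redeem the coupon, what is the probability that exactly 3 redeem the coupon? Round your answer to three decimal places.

0.309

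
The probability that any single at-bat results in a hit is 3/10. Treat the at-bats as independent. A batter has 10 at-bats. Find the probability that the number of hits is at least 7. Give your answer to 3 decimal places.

X ~ Binomial(10, 0.30); P(X ≥ 7) = Σ C(10,k) p^k (1−p)^(10−k) over k:
  k=7: C(10,7)·0.30^7·0.70^3 = 0.00900
  k=8: C(10,8)·0.30^8·0.70^2 = 0.00145
  k=9: C(10,9)·0.30^9·0.70^1 = 0.00014
  k=10: C(10,10)·0.30^10·0.70^0 = 0.00001
Total = 0.01059

0.011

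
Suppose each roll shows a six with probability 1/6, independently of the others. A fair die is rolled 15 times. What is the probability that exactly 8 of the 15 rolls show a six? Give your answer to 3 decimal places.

0.001

X ~ Binomial(n=15, p=0.166667).
P(X=8) = C(15,8) · p^8 · (1−p)^7
= 6435 · 5.9537e-07 · 0.27908 = 0.00107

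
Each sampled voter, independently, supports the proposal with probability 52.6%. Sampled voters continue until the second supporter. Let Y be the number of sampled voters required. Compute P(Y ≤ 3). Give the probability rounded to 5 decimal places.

Finishing within 3 sampled voters ⇔ at least 2 successes in the first 3. With X ~ Binomial(3, 0.526), P(Y ≤ 3) = 1 − P(X ≤ 1).
  k=0: C(3,0)·0.526^0·0.474^3 = 0.1064964
  k=1: C(3,1)·0.526^1·0.474^2 = 0.3545387
1 − 0.4610352 = 0.5389648

0.53896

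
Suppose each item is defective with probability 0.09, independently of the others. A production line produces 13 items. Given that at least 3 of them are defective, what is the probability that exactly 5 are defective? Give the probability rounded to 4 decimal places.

X ~ Binomial(13, 0.09). Want P(X=5 | X≥3) = P(X=5) / P(X≥3).
P(X=5) = C(13,5)·0.09^5·0.91^8 = 0.003574
P(X≥3) = 1 − 0.293453 − 0.377296 − 0.223890 = 0.105361
Ratio = 0.003574 / 0.105361 = 0.033919

0.0339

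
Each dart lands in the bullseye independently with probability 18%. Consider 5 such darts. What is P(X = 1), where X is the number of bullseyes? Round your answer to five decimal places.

X ~ Binomial(n=5, p=0.18).
P(X=1) = C(5,1) · p^1 · (1−p)^4
= 5 · 0.18 · 0.45212 = 0.4069096

0.40691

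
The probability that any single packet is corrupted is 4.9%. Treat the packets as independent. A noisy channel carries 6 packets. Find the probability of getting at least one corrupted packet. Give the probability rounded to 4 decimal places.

P(at least one) = 1 − P(none) = 1 − (1 − 0.049)^6
= 1 − 0.739747 = 0.260253

0.2603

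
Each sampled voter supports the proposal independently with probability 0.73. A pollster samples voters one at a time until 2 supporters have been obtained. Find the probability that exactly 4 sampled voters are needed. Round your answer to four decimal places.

0.1165

Y = trial on which the second success occurs; negative binomial, r=2, p=0.73.
P(Y=4) = C(3,1) · p^2 · (1−p)^2
= 3 · 0.5329 · 0.0729 = 0.116545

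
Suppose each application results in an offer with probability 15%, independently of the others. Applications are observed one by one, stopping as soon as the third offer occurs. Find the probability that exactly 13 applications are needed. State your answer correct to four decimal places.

0.0439

Y = trial on which the third success occurs; negative binomial, r=3, p=0.15.
P(Y=13) = C(12,2) · p^3 · (1−p)^10
= 66 · 0.003375 · 0.19687 = 0.043854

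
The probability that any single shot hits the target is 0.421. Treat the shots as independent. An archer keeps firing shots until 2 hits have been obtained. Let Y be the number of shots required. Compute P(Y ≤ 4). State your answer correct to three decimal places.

Finishing within 4 shots ⇔ at least 2 successes in the first 4. With X ~ Binomial(4, 0.421), P(Y ≤ 4) = 1 − P(X ≤ 1).
  k=0: C(4,0)·0.421^0·0.579^4 = 0.11239
  k=1: C(4,1)·0.421^1·0.579^3 = 0.32687
1 − 0.43926 = 0.56074

0.561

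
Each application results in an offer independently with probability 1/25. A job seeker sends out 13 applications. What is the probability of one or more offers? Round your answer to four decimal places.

P(at least one) = 1 − P(none) = 1 − (1 − 0.04)^13
= 1 − 0.588201 = 0.411799

0.4118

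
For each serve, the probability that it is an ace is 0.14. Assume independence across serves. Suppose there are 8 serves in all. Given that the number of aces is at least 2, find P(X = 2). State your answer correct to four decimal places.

0.7137

X ~ Binomial(8, 0.14). Want P(X=2 | X≥2) = P(X=2) / P(X≥2).
P(X=2) = C(8,2)·0.14^2·0.86^6 = 0.222026
P(X≥2) = 1 − 0.299218 − 0.389679 = 0.311103
Ratio = 0.222026 / 0.311103 = 0.713675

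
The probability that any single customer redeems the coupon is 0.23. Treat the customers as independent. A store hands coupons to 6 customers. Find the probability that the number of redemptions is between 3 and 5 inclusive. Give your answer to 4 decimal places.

X ~ Binomial(6, 0.23); P(3 ≤ X ≤ 5) = Σ C(6,k) p^k (1−p)^(6−k) over k:
  k=3: C(6,3)·0.23^3·0.77^3 = 0.111093
  k=4: C(6,4)·0.23^4·0.77^2 = 0.024888
  k=5: C(6,5)·0.23^5·0.77^1 = 0.002974
Total = 0.138954

0.1390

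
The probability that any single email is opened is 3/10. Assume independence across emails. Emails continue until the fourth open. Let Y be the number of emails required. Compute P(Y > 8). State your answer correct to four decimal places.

Needing more than 8 emails ⇔ fewer than 4 successes in the first 8. With X ~ Binomial(8, 0.30), P(Y > 8) = P(X ≤ 3).
  k=0: C(8,0)·0.30^0·0.70^8 = 0.057648
  k=1: C(8,1)·0.30^1·0.70^7 = 0.197650
  k=2: C(8,2)·0.30^2·0.70^6 = 0.296475
  k=3: C(8,3)·0.30^3·0.70^5 = 0.254122
P(X ≤ 3) = 0.805896

0.8059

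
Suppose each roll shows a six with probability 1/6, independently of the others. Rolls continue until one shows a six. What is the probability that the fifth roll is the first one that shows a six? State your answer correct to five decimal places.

0.08038

Geometric (trials to first success), p = 0.166667.
P(Y = 5) = (1−p)^4 · p = 0.48225 · 0.166667 = 0.0803755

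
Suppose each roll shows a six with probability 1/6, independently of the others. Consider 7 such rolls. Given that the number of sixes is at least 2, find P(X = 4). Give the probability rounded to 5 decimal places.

X ~ Binomial(7, 0.166667). Want P(X=4 | X≥2) = P(X=4) / P(X≥2).
P(X=4) = C(7,4)·0.166667^4·0.833333^3 = 0.0156286
P(X≥2) = 1 − 0.2790816 − 0.3907143 = 0.3302040
Ratio = 0.0156286 / 0.3302040 = 0.0473300

0.04733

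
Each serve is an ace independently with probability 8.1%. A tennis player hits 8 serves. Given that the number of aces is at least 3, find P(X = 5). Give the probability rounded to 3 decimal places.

0.007

X ~ Binomial(8, 0.081). Want P(X=5 | X≥3) = P(X=5) / P(X≥3).
P(X=5) = C(8,5)·0.081^5·0.919^3 = 0.00015
P(X≥3) = 1 − 0.50877 − 0.35874 − 0.11067 = 0.02182
Ratio = 0.00015 / 0.02182 = 0.00695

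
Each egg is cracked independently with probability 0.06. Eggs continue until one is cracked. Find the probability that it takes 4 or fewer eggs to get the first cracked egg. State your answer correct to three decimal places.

Y = number of eggs to the first success; geometric, p = 0.06.
P(Y ≤ 4) = 1 − (1−p)^4 = 1 − 0.78075 = 0.21925

0.219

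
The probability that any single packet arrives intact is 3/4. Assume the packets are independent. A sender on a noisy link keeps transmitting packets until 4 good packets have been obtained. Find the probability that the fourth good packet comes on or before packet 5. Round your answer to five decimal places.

Finishing within 5 packets ⇔ at least 4 successes in the first 5. With X ~ Binomial(5, 0.75), P(Y ≤ 5) = 1 − P(X ≤ 3).
  k=0: C(5,0)·0.75^0·0.25^5 = 0.0009766
  k=1: C(5,1)·0.75^1·0.25^4 = 0.0146484
  k=2: C(5,2)·0.75^2·0.25^3 = 0.0878906
  k=3: C(5,3)·0.75^3·0.25^2 = 0.2636719
1 − 0.3671875 = 0.6328125

0.63281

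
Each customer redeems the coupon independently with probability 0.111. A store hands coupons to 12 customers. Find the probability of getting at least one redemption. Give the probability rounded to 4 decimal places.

0.7563

P(at least one) = 1 − P(none) = 1 − (1 − 0.111)^12
= 1 − 0.243681 = 0.756319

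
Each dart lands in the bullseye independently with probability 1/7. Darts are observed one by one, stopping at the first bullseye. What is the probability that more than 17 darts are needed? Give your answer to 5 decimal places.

0.07276

Y = number of darts to the first success; geometric, p = 0.142857.
P(Y > 17) = P(first 17 all fail) = (1−p)^17 = 0.0727620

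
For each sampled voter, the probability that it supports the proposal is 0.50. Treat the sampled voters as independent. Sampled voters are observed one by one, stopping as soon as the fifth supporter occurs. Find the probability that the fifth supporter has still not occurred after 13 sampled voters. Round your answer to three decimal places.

Needing more than 13 sampled voters ⇔ fewer than 5 successes in the first 13. With X ~ Binomial(13, 0.50), P(Y > 13) = P(X ≤ 4).
  k=0: C(13,0)·0.50^0·0.50^13 = 0.00012
  k=1: C(13,1)·0.50^1·0.50^12 = 0.00159
  k=2: C(13,2)·0.50^2·0.50^11 = 0.00952
  k=3: C(13,3)·0.50^3·0.50^10 = 0.03491
  k=4: C(13,4)·0.50^4·0.50^9 = 0.08728
P(X ≤ 4) = 0.13342

0.133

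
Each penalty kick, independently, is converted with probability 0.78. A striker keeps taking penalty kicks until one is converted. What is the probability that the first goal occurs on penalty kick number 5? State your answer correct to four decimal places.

Geometric (trials to first success), p = 0.78.
P(Y = 5) = (1−p)^4 · p = 0.0023426 · 0.78 = 0.001827

0.0018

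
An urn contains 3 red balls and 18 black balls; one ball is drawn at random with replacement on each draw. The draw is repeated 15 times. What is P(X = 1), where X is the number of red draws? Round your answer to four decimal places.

0.2476

X ~ Binomial(n=15, p=0.142857).
P(X=1) = C(15,1) · p^1 · (1−p)^14
= 15 · 0.14286 · 0.11554 = 0.247593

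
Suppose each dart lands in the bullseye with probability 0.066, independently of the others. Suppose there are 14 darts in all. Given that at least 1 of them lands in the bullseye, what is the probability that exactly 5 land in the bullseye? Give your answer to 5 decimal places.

0.00220

X ~ Binomial(14, 0.066). Want P(X=5 | X≥1) = P(X=5) / P(X≥1).
P(X=5) = C(14,5)·0.066^5·0.934^9 = 0.0013561
P(X≥1) = 1 − 0.3844645 = 0.6155355
Ratio = 0.0013561 / 0.6155355 = 0.0022032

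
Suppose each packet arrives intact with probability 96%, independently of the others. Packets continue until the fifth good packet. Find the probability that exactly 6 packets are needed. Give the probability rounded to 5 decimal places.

Y = trial on which the fifth success occurs; negative binomial, r=5, p=0.96.
P(Y=6) = C(5,4) · p^5 · (1−p)^1
= 5 · 0.81537 · 0.04 = 0.1630745

0.16307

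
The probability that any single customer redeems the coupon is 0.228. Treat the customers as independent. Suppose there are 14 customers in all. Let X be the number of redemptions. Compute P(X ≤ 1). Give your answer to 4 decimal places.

0.1371

X ~ Binomial(14, 0.228); P(X ≤ 1) = Σ C(14,k) p^k (1−p)^(14−k) over k:
  k=0: C(14,0)·0.228^0·0.772^14 = 0.026708
  k=1: C(14,1)·0.228^1·0.772^13 = 0.110430
Total = 0.137138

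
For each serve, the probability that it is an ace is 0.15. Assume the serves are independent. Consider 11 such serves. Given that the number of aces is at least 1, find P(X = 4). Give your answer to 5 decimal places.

X ~ Binomial(11, 0.15). Want P(X=4 | X≥1) = P(X=4) / P(X≥1).
P(X=4) = C(11,4)·0.15^4·0.85^7 = 0.0535564
P(X≥1) = 1 − 0.1673432 = 0.8326568
Ratio = 0.0535564 / 0.8326568 = 0.0643199

0.06432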